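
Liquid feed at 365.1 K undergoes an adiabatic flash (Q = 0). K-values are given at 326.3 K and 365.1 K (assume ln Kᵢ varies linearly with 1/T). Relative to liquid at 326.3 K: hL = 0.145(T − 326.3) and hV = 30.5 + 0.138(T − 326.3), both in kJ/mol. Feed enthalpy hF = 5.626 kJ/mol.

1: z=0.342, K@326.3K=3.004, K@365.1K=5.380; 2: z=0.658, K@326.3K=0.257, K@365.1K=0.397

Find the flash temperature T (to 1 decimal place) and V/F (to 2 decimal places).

Adiabatic flash: solve Rachford–Rice at each trial T, then check hF = ψ·hV(T) + (1−ψ)·hL(T).
  T = 326.3 K: K = (3.004, 0.257), RR gives ψ = 0.132, H_out = 4.025 kJ/mol
  T = 365.1 K: K = (5.380, 0.397), RR gives ψ = 0.417, H_out = 18.229 kJ/mol
  T = 345.7 K: K = (4.086, 0.323), RR gives ψ = 0.292, H_out = 11.686 kJ/mol
  T = 336.0 K: K = (3.519, 0.289), RR gives ψ = 0.220, H_out = 8.101 kJ/mol
  T = 331.1 K: K = (3.253, 0.273), RR gives ψ = 0.178, H_out = 6.123 kJ/mol
  T = 328.7 K: K = (3.127, 0.265), RR gives ψ = 0.156, H_out = 5.097 kJ/mol
Linear interpolation between T = 328.7 (H_out = 5.097) and T = 331.1 (H_out = 6.123) on hF = 5.626 gives T ≈ 329.9 K, at which ψ = 0.17.

T = 329.9 K, V/F = 0.17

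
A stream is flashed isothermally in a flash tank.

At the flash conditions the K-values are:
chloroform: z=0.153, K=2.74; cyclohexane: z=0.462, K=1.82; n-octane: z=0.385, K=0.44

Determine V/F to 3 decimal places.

Material balance + equilibrium reduce to Σ zᵢ(Kᵢ−1)/(1+V/F(Kᵢ−1)) = 0.
g(0) = ΣzᵢKᵢ − 1 = 0.429 and g(1) = 1 − Σzᵢ/Kᵢ = -0.185, so a root lies in (0, 1).
Iterate (Newton) starting at V/F = 0.5:
  V/F = 0.500: g = 0.1116, g' = -0.522 → V/F = 0.714
  V/F = 0.714: g = -0.0015, g' = -0.551 → V/F = 0.711
Converged at V/F = 0.711.

V/F = 0.711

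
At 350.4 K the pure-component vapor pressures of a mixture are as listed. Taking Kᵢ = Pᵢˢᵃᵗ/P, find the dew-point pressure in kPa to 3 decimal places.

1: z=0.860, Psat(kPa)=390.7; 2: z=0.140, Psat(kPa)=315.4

At the dew point ψ → 1, so Σzᵢ/Kᵢ = 1 with Kᵢ = Pᵢˢᵃᵗ/P ⇒ 1/P = Σzᵢ/Pᵢˢᵃᵗ.
1/P = 0.860/390.7 + 0.140/315.4 = 0.002645 ⇒ P = 378.064 kPa

Pdew = 378.064 kPa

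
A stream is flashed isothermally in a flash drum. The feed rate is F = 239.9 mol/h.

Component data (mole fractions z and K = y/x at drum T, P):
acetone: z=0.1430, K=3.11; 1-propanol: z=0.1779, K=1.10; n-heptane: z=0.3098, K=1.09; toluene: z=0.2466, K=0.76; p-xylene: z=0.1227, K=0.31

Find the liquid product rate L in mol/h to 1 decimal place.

Material balance + equilibrium reduce to Σ zᵢ(Kᵢ−1)/(1+ψ(Kᵢ−1)) = 0.
Feasibility: ΣzᵢKᵢ = 1.2036, Σzᵢ/Kᵢ = 1.2122 — both > 1, two phases present.
Newton–Raphson from ψ = 0.56:
  ψ = 0.5600: g = -0.02465, g' = -0.3118 → ψ = 0.4809
  ψ = 0.4809: g = -0.00016, g' = -0.3098 → ψ = 0.4804
Converged at ψ = 0.4804.
Then V = ψ·F = 0.4804·239.9 = 115.3 mol/h and L = F − V = 124.6 mol/h.

L = 124.6 mol/h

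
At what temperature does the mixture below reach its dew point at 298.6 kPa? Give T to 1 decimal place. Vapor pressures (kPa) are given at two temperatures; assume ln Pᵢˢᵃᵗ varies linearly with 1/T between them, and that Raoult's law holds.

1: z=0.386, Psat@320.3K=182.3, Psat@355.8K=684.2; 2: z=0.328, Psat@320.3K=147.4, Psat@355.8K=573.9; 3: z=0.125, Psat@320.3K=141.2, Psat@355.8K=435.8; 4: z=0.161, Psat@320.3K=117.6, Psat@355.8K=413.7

T = 338.0 K

Dew-point temperature: Σzᵢ·P/Pᵢˢᵃᵗ(T) = 1. Interpolate ln Pᵢˢᵃᵗ = aᵢ + bᵢ/T.
  T = 320.3 K: ΣzᵢP/Pᵢˢᵃᵗ = 1.9698
  T = 355.8 K: ΣzᵢP/Pᵢˢᵃᵗ = 0.5410
  T = 338.1 K: ΣzᵢP/Pᵢˢᵃᵗ = 0.9953
  T = 329.2 K: ΣzᵢP/Pᵢˢᵃᵗ = 1.3871
  T = 333.6 K: ΣzᵢP/Pᵢˢᵃᵗ = 1.1745
  T = 335.9 K: ΣzᵢP/Pᵢˢᵃᵗ = 1.0786
Interpolating between 335.9 K and 338.1 K gives T ≈ 338.0 K.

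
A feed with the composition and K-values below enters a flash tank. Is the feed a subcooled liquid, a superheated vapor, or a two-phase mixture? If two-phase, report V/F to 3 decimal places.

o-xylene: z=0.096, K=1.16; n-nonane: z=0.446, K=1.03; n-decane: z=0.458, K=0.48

subcooled liquid

ΣzᵢKᵢ = 0.791; Σzᵢ/Kᵢ = 1.470.
Since ΣzᵢKᵢ < 1 the mixture is below its bubble point — single liquid phase.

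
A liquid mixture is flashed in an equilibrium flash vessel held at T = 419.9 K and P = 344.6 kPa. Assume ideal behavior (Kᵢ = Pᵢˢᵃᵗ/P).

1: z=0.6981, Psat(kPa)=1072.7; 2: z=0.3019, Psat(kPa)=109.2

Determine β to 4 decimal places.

β = 0.8791

Raoult's law: Kᵢ = Pᵢˢᵃᵗ/P = Pᵢˢᵃᵗ/344.6.
  K_1 = 1072.7/344.6 = 3.112885, K_2 = 109.2/344.6 = 0.316889
Binary case is linear: z₁(K₁−1)(1+β(K₂−1)) + z₂(K₂−1)(1+β(K₁−1)) = 0
⇒ β = [z₁(K₁−1)+z₂(K₂−1)] / [−(K₁−1)(K₂−1)] = 1.26877/1.44333 = 0.8791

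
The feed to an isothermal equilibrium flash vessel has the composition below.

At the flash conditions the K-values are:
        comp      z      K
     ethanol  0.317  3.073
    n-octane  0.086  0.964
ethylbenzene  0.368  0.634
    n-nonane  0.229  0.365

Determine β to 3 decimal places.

Let β = V/F and solve Σ zᵢ(Kᵢ−1)/(1+β(Kᵢ−1)) = 0.
g(0) = ΣzᵢKᵢ − 1 = 0.374 and g(1) = 1 − Σzᵢ/Kᵢ = -0.400, so a root lies in (0, 1).
Iterate (Newton) starting at β = 0.5:
  β = 0.500: g = -0.0584, g' = -0.601 → β = 0.403
  β = 0.403: g = 0.0016, g' = -0.639 → β = 0.405
Converged at β = 0.405.

β = 0.405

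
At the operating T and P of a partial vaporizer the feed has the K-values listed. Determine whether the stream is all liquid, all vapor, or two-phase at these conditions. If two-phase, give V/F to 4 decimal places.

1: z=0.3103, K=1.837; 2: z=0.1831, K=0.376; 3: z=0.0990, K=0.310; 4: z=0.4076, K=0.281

all liquid

ΣzᵢKᵢ = 0.7841; Σzᵢ/Kᵢ = 2.4258.
Since ΣzᵢKᵢ < 1 the mixture is below its bubble point — single liquid phase.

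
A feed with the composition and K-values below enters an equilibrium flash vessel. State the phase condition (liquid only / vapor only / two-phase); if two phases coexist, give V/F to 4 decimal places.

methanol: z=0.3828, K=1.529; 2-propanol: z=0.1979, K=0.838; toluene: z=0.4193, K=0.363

liquid only

ΣzᵢKᵢ = 0.9033; Σzᵢ/Kᵢ = 1.6416.
Since ΣzᵢKᵢ < 1 the mixture is below its bubble point — single liquid phase.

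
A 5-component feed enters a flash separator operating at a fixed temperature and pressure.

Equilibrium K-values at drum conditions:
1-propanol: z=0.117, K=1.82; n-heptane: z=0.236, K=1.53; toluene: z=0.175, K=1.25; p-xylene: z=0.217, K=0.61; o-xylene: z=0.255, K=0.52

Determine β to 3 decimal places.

β = 0.243

Let β = V/F and solve Σ zᵢ(Kᵢ−1)/(1+β(Kᵢ−1)) = 0.
Check two-phase: ΣzᵢKᵢ = 1.058 > 1 and Σzᵢ/Kᵢ = 1.205 > 1, so g(0) = 0.058 > 0 and g(1) = -0.205 < 0.
Iterate (Newton) starting at β = 0.5:
  β = 0.500: g = -0.0604, g' = -0.242 → β = 0.251
  β = 0.251: g = -0.0018, g' = -0.232 → β = 0.243
Converged at β = 0.243.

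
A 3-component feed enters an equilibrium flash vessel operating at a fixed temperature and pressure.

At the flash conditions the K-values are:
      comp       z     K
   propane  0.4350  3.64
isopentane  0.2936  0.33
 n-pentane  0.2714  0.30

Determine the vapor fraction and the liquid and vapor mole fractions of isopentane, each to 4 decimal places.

ψ = 0.4214, x_isopentane = 0.4091, y_isopentane = 0.1350

Material balance + equilibrium reduce to Σ zᵢ(Kᵢ−1)/(1+ψ(Kᵢ−1)) = 0.
Feasibility: ΣzᵢKᵢ = 1.7617, Σzᵢ/Kᵢ = 1.9139 — both > 1, two phases present.
Iterate (Newton) starting at ψ = 0.4:
  ψ = 0.4000: g = 0.02597, g' = -1.2197 → ψ = 0.4213
  ψ = 0.4213: g = 0.00019, g' = -1.2029 → ψ = 0.4214
Converged at ψ = 0.4214.
Compositions from xᵢ = zᵢ/(1+ψ(Kᵢ−1)), yᵢ = Kᵢxᵢ:
  propane: x = 0.2059, y = 0.7495
  isopentane: x = 0.4091, y = 0.1350
  n-pentane: x = 0.3850, y = 0.1155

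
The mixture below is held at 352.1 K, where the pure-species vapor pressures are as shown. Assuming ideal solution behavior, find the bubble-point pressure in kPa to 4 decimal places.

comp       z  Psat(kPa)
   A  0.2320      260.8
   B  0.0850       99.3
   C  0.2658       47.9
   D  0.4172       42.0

At the bubble point ψ → 0, so ΣzᵢKᵢ = 1 with Kᵢ = Pᵢˢᵃᵗ/P ⇒ P = ΣzᵢPᵢˢᵃᵗ.
P = 0.2320·260.8 + 0.0850·99.3 + 0.2658·47.9 + 0.4172·42.0 = 99.2003 kPa

Pbub = 99.2003 kPa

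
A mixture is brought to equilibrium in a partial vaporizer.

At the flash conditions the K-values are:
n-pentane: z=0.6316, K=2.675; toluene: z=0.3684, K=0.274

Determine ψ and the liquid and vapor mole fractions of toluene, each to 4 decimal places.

Material balance + equilibrium reduce to Σ zᵢ(Kᵢ−1)/(1+ψ(Kᵢ−1)) = 0.
g(0) = ΣzᵢKᵢ − 1 = 0.7905 and g(1) = 1 − Σzᵢ/Kᵢ = -0.5806, so a root lies in (0, 1).
Newton iteration, ψ⁰ = 0.46:
  ψ = 0.4600: g = 0.19597, g' = -1.0030 → ψ = 0.6554
  ψ = 0.6554: g = -0.00591, g' = -1.1093 → ψ = 0.6500
Converged at ψ = 0.6500.
Compositions from xᵢ = zᵢ/(1+ψ(Kᵢ−1)), yᵢ = Kᵢxᵢ:
  n-pentane: x = 0.3024, y = 0.8089
  toluene: x = 0.6976, y = 0.1911

ψ = 0.6500, x_toluene = 0.6976, y_toluene = 0.1911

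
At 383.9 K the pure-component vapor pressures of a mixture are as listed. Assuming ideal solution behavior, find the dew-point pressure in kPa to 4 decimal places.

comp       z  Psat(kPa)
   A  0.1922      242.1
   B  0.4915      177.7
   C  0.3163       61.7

At the dew point ψ → 1, so Σzᵢ/Kᵢ = 1 with Kᵢ = Pᵢˢᵃᵗ/P ⇒ 1/P = Σzᵢ/Pᵢˢᵃᵗ.
1/P = 0.1922/242.1 + 0.4915/177.7 + 0.3163/61.7 = 0.0086862 ⇒ P = 115.1251 kPa

Pdew = 115.1251 kPa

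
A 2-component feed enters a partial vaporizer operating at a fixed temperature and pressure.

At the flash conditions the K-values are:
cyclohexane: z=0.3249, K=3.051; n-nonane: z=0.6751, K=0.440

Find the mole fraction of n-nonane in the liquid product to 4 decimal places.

Rachford–Rice: g(V/F) = Σ zᵢ(Kᵢ−1)/(1+V/F(Kᵢ−1)) = 0.
Feasibility: ΣzᵢKᵢ = 1.2883, Σzᵢ/Kᵢ = 1.6408 — both > 1, two phases present.
Binary case is linear: z₁(K₁−1)(1+V/F(K₂−1)) + z₂(K₂−1)(1+V/F(K₁−1)) = 0
⇒ V/F = [z₁(K₁−1)+z₂(K₂−1)] / [−(K₁−1)(K₂−1)] = 0.28831/1.14856 = 0.2510
Compositions from xᵢ = zᵢ/(1+V/F(Kᵢ−1)), yᵢ = Kᵢxᵢ:
  cyclohexane: x = 0.2145, y = 0.6544
  n-nonane: x = 0.7855, y = 0.3456

x_n-nonane = 0.7855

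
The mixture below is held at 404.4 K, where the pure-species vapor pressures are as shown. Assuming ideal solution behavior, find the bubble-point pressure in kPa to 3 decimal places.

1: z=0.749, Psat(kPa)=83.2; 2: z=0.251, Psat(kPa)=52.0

Pbub = 75.369 kPa

At the bubble point ψ → 0, so ΣzᵢKᵢ = 1 with Kᵢ = Pᵢˢᵃᵗ/P ⇒ P = ΣzᵢPᵢˢᵃᵗ.
P = 0.749·83.2 + 0.251·52.0 = 75.369 kPa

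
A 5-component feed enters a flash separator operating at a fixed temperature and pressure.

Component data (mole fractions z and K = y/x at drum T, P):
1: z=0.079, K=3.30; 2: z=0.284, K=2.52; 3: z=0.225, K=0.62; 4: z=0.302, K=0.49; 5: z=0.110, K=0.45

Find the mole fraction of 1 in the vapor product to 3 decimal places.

y_1 = 0.138

Rachford–Rice: g(ψ) = Σ zᵢ(Kᵢ−1)/(1+ψ(Kᵢ−1)) = 0.
g(0) = ΣzᵢKᵢ − 1 = 0.313 and g(1) = 1 − Σzᵢ/Kᵢ = -0.360, so a root lies in (0, 1).
Newton–Raphson from ψ = 0.5:
  ψ = 0.500: g = -0.0660, g' = -0.557 → ψ = 0.381
  ψ = 0.381: g = 0.0022, g' = -0.600 → ψ = 0.385
Converged at ψ = 0.385.
Compositions from xᵢ = zᵢ/(1+ψ(Kᵢ−1)), yᵢ = Kᵢxᵢ:
  1: x = 0.042, y = 0.138
  2: x = 0.179, y = 0.451
  3: x = 0.264, y = 0.163
  4: x = 0.376, y = 0.184
  5: x = 0.140, y = 0.063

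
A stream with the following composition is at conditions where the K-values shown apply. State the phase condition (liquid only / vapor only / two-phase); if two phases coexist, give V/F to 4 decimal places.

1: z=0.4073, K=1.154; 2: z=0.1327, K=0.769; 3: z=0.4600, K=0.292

liquid only

ΣzᵢKᵢ = 0.7064; Σzᵢ/Kᵢ = 2.1009.
Since ΣzᵢKᵢ < 1 the mixture is below its bubble point — single liquid phase.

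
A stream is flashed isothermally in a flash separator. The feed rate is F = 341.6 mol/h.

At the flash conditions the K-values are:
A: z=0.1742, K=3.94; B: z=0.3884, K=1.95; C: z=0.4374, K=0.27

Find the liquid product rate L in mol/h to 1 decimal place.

Material balance + equilibrium reduce to Σ zᵢ(Kᵢ−1)/(1+V/F(Kᵢ−1)) = 0.
g(0) = ΣzᵢKᵢ − 1 = 0.5618 and g(1) = 1 − Σzᵢ/Kᵢ = -0.8634, so a root lies in (0, 1).
Newton iteration, V/F⁰ = 0.51:
  V/F = 0.5100: g = -0.05522, g' = -0.9917 → V/F = 0.4543
  V/F = 0.4543: g = -0.00074, g' = -0.9689 → V/F = 0.4536
Converged at V/F = 0.4536.
Then V = V/F·F = 0.4536·341.6 = 154.9 mol/h and L = F − V = 186.7 mol/h.

L = 186.7 mol/h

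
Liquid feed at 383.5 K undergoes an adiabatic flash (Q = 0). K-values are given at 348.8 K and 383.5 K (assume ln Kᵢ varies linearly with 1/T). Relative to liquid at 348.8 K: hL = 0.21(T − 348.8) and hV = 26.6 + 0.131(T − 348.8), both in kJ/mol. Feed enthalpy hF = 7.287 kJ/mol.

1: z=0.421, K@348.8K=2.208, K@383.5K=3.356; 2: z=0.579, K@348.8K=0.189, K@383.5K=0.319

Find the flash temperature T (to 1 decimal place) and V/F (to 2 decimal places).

T = 361.2 K, V/F = 0.18

Adiabatic flash: solve Rachford–Rice at each trial T, then check hF = ψ·hV(T) + (1−ψ)·hL(T).
  T = 348.8 K: K = (2.208, 0.189), RR gives ψ = 0.040, H_out = 1.059 kJ/mol
  T = 383.5 K: K = (3.356, 0.319), RR gives ψ = 0.372, H_out = 16.173 kJ/mol
  T = 366.1 K: K = (2.748, 0.248), RR gives ψ = 0.229, H_out = 9.408 kJ/mol
  T = 357.5 K: K = (2.471, 0.218), RR gives ψ = 0.145, H_out = 5.571 kJ/mol
  T = 361.8 K: K = (2.607, 0.233), RR gives ψ = 0.188, H_out = 7.549 kJ/mol
  T = 359.6 K: K = (2.537, 0.225), RR gives ψ = 0.166, H_out = 6.554 kJ/mol
Linear interpolation between T = 359.6 (H_out = 6.554) and T = 361.8 (H_out = 7.549) on hF = 7.287 gives T ≈ 361.2 K, at which ψ = 0.18.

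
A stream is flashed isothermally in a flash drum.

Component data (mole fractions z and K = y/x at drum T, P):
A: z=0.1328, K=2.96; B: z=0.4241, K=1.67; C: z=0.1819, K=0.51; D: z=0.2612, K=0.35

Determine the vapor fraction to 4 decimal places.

ψ = 0.4542

Rachford–Rice: g(ψ) = Σ zᵢ(Kᵢ−1)/(1+ψ(Kᵢ−1)) = 0.
Check two-phase: ΣzᵢKᵢ = 1.2855 > 1 and Σzᵢ/Kᵢ = 1.4018 > 1, so g(0) = 0.2855 > 0 and g(1) = -0.4018 < 0.
Iterate (Newton) starting at ψ = 0.5:
  ψ = 0.5000: g = -0.02528, g' = -0.5558 → ψ = 0.4545
  ψ = 0.4545: g = -0.00017, g' = -0.5492 → ψ = 0.4542
Converged at ψ = 0.4542.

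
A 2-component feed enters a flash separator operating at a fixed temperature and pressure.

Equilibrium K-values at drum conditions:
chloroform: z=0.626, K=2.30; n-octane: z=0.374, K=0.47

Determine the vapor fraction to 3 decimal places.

Binary case is linear: z₁(K₁−1)(1+ψ(K₂−1)) + z₂(K₂−1)(1+ψ(K₁−1)) = 0
⇒ ψ = [z₁(K₁−1)+z₂(K₂−1)] / [−(K₁−1)(K₂−1)] = 0.6156/0.6890 = 0.893

ψ = 0.893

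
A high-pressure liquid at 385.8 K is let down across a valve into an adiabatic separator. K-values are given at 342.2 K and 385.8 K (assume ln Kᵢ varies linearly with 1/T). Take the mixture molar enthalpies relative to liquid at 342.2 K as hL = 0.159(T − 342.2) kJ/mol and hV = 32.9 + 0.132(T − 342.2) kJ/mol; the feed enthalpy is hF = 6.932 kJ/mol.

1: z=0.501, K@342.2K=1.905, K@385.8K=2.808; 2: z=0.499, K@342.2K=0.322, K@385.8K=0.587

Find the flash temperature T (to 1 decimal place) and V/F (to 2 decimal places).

T = 343.3 K, V/F = 0.21

Adiabatic flash: solve Rachford–Rice at each trial T, then check hF = ψ·hV(T) + (1−ψ)·hL(T).
  T = 342.2 K: K = (1.905, 0.322), RR gives ψ = 0.188, H_out = 6.171 kJ/mol
  T = 385.8 K: K = (2.808, 0.587), RR gives ψ = 0.937, H_out = 36.659 kJ/mol
  T = 364.0 K: K = (2.340, 0.443), RR gives ψ = 0.526, H_out = 20.477 kJ/mol
  T = 353.1 K: K = (2.118, 0.379), RR gives ψ = 0.361, H_out = 13.502 kJ/mol
  T = 347.6 K: K = (2.009, 0.350), RR gives ψ = 0.276, H_out = 9.900 kJ/mol
  T = 344.9 K: K = (1.957, 0.336), RR gives ψ = 0.233, H_out = 8.067 kJ/mol
  T = 343.5 K: K = (1.930, 0.329), RR gives ψ = 0.210, H_out = 7.093 kJ/mol
Linear interpolation between T = 342.2 (H_out = 6.171) and T = 343.5 (H_out = 7.093) on hF = 6.932 gives T ≈ 343.3 K, at which ψ = 0.21.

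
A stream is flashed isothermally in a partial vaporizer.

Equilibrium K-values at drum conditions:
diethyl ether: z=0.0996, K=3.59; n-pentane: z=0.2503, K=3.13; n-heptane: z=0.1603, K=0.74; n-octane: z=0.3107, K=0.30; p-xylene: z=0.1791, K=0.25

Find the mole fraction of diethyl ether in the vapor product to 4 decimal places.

Let ψ = V/F and solve Σ zᵢ(Kᵢ−1)/(1+ψ(Kᵢ−1)) = 0.
Check two-phase: ΣzᵢKᵢ = 1.3976 > 1 and Σzᵢ/Kᵢ = 2.0764 > 1, so g(0) = 0.3976 > 0 and g(1) = -1.0764 < 0.
Newton–Raphson from ψ = 0.44:
  ψ = 0.4400: g = -0.16606, g' = -1.0047 → ψ = 0.2747
  ψ = 0.2747: g = 0.00372, g' = -1.0858 → ψ = 0.2781
Converged at ψ = 0.2781.
Compositions from xᵢ = zᵢ/(1+ψ(Kᵢ−1)), yᵢ = Kᵢxᵢ:
  diethyl ether: x = 0.0579, y = 0.2078
  n-pentane: x = 0.1572, y = 0.4920
  n-heptane: x = 0.1728, y = 0.1279
  n-octane: x = 0.3858, y = 0.1157
  p-xylene: x = 0.2263, y = 0.0566

y_diethyl ether = 0.2078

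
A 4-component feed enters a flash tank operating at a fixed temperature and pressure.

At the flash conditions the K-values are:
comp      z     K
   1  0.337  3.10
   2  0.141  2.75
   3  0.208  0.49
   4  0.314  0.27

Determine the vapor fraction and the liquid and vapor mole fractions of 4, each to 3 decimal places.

ψ = 0.473, x_4 = 0.480, y_4 = 0.130

Rachford–Rice: g(ψ) = Σ zᵢ(Kᵢ−1)/(1+ψ(Kᵢ−1)) = 0.
Check two-phase: ΣzᵢKᵢ = 1.619 > 1 and Σzᵢ/Kᵢ = 1.747 > 1, so g(0) = 0.619 > 0 and g(1) = -0.747 < 0.
Newton–Raphson from ψ = 0.5:
  ψ = 0.500: g = -0.0265, g' = -0.989 → ψ = 0.473
Converged at ψ = 0.473.
Compositions from xᵢ = zᵢ/(1+ψ(Kᵢ−1)), yᵢ = Kᵢxᵢ:
  1: x = 0.169, y = 0.524
  2: x = 0.077, y = 0.212
  3: x = 0.274, y = 0.134
  4: x = 0.480, y = 0.130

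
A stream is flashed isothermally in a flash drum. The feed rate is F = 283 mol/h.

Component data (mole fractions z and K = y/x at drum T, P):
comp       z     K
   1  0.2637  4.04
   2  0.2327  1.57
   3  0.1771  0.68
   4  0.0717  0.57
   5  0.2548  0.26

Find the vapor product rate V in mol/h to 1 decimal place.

V = 146.7 mol/h

Rachford–Rice: g(V/F) = Σ zᵢ(Kᵢ−1)/(1+V/F(Kᵢ−1)) = 0.
Feasibility: ΣzᵢKᵢ = 1.6582, Σzᵢ/Kᵢ = 1.5797 — both > 1, two phases present.
Iterate (Newton) starting at V/F = 0.64:
  V/F = 0.6400: g = -0.10266, g' = -0.8789 → V/F = 0.5232
  V/F = 0.5232: g = -0.00390, g' = -0.8278 → V/F = 0.5185
Converged at V/F = 0.5185.
Then V = V/F·F = 0.5185·283 = 146.7 mol/h and L = F − V = 136.3 mol/h.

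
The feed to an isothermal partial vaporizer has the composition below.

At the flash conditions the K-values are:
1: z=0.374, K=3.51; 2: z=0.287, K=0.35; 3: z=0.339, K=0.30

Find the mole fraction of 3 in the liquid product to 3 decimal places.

Rachford–Rice: g(β) = Σ zᵢ(Kᵢ−1)/(1+β(Kᵢ−1)) = 0.
g(0) = ΣzᵢKᵢ − 1 = 0.515 and g(1) = 1 − Σzᵢ/Kᵢ = -1.057, so a root lies in (0, 1).
Newton iteration, β⁰ = 0.5:
  β = 0.500: g = -0.2252, g' = -1.123 → β = 0.299
  β = 0.299: g = 0.0041, g' = -1.221 → β = 0.303
Converged at β = 0.303.
Compositions from xᵢ = zᵢ/(1+β(Kᵢ−1)), yᵢ = Kᵢxᵢ:
  1: x = 0.213, y = 0.746
  2: x = 0.357, y = 0.125
  3: x = 0.430, y = 0.129

x_3 = 0.430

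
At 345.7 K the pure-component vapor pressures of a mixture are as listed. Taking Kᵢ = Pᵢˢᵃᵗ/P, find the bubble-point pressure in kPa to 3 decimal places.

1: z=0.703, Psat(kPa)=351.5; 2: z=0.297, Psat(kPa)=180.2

At the bubble point ψ → 0, so ΣzᵢKᵢ = 1 with Kᵢ = Pᵢˢᵃᵗ/P ⇒ P = ΣzᵢPᵢˢᵃᵗ.
P = 0.703·351.5 + 0.297·180.2 = 300.624 kPa

Pbub = 300.624 kPa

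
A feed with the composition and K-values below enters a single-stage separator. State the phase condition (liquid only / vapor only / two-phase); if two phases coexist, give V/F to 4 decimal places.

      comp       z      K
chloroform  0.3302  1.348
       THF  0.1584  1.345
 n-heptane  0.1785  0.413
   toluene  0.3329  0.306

liquid only

ΣzᵢKᵢ = 0.8337; Σzᵢ/Kᵢ = 1.8828.
Since ΣzᵢKᵢ < 1 the mixture is below its bubble point — single liquid phase.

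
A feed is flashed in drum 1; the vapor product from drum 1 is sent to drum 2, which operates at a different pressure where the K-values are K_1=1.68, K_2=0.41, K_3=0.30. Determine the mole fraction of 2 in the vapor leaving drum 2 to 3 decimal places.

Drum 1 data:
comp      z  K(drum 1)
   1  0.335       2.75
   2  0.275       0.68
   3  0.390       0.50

Drum 1:
Newton iteration, ψ₁⁰ = 0.5:
  ψ₁ = 0.500: g = -0.0521, g' = -0.505 → ψ₁ = 0.397
  ψ₁ = 0.397: g = 0.0019, g' = -0.546 → ψ₁ = 0.400
Converged at ψ₁ = 0.400.
Drum-1 compositions:
  1: x = 0.197, y = 0.542
  2: x = 0.315, y = 0.214
  3: x = 0.488, y = 0.244
Drum-2 feed = drum-1 vapor: z₂ = (0.5417, 0.2145, 0.2438).
Drum 2:
Let ψ₂ = V/F and solve Σ zᵢ(Kᵢ−1)/(1+ψ₂(Kᵢ−1)) = 0.
Feasibility: ΣzᵢKᵢ = 1.071, Σzᵢ/Kᵢ = 1.658 — both > 1, two phases present.
Newton–Raphson from ψ₂ = 0.34:
  ψ₂ = 0.340: g = -0.0831, g' = -0.488 → ψ₂ = 0.170
  ψ₂ = 0.170: g = -0.0040, g' = -0.447 → ψ₂ = 0.161
Converged at ψ₂ = 0.161.
  1: x = 0.488, y = 0.820
  2: x = 0.237, y = 0.097
  3: x = 0.275, y = 0.082

y_2 (drum 2) = 0.097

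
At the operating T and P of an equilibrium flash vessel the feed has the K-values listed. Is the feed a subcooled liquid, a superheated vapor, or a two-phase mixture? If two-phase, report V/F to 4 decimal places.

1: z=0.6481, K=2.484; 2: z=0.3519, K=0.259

ΣzᵢKᵢ = 1.7010; Σzᵢ/Kᵢ = 1.6196.
Both exceed 1, so a two-phase solution exists.
Let ψ = V/F and solve Σ zᵢ(Kᵢ−1)/(1+ψ(Kᵢ−1)) = 0.
Iterate (Newton) starting at ψ = 0.59:
  ψ = 0.5900: g = 0.04948, g' = -1.0157 → ψ = 0.6387
  ψ = 0.6387: g = -0.00130, g' = -1.0727 → ψ = 0.6375
Converged at ψ = 0.6375.

two-phase, V/F = 0.6375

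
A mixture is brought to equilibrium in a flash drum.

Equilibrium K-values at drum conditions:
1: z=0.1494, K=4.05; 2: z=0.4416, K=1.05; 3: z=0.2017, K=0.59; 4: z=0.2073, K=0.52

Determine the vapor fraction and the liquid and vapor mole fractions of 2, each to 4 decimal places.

Rachford–Rice: g(ψ) = Σ zᵢ(Kᵢ−1)/(1+ψ(Kᵢ−1)) = 0.
Feasibility: ΣzᵢKᵢ = 1.2955, Σzᵢ/Kᵢ = 1.1980 — both > 1, two phases present.
Iterate (Newton) starting at ψ = 0.44:
  ψ = 0.4400: g = -0.01088, g' = -0.3817 → ψ = 0.4115
  ψ = 0.4115: g = 0.00022, g' = -0.3976 → ψ = 0.4121
Converged at ψ = 0.4121.
Compositions from xᵢ = zᵢ/(1+ψ(Kᵢ−1)), yᵢ = Kᵢxᵢ:
  1: x = 0.0662, y = 0.2681
  2: x = 0.4327, y = 0.4543
  3: x = 0.2427, y = 0.1432
  4: x = 0.2584, y = 0.1344

ψ = 0.4121, x_2 = 0.4327, y_2 = 0.4543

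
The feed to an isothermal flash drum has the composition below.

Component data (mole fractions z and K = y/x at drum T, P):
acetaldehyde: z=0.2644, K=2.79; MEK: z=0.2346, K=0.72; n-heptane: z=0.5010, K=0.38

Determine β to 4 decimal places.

β = 0.1032

Let β = V/F and solve Σ zᵢ(Kᵢ−1)/(1+β(Kᵢ−1)) = 0.
Feasibility: ΣzᵢKᵢ = 1.0970, Σzᵢ/Kᵢ = 1.7390 — both > 1, two phases present.
Newton–Raphson from β = 0.5:
  β = 0.5000: g = -0.27681, g' = -0.6653 → β = 0.0839
  β = 0.0839: g = 0.01652, g' = -0.8739 → β = 0.1028
  β = 0.1028: g = 0.00029, g' = -0.8434 → β = 0.1032
Converged at β = 0.1032.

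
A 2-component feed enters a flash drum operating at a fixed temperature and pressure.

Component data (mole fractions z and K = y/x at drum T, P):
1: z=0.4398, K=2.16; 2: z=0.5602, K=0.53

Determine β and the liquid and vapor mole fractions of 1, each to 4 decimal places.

Rachford–Rice: g(β) = Σ zᵢ(Kᵢ−1)/(1+β(Kᵢ−1)) = 0.
Check two-phase: ΣzᵢKᵢ = 1.2469 > 1 and Σzᵢ/Kᵢ = 1.2606 > 1, so g(0) = 0.2469 > 0 and g(1) = -0.2606 < 0.
Binary case is linear: z₁(K₁−1)(1+β(K₂−1)) + z₂(K₂−1)(1+β(K₁−1)) = 0
⇒ β = [z₁(K₁−1)+z₂(K₂−1)] / [−(K₁−1)(K₂−1)] = 0.24687/0.54520 = 0.4528
Compositions from xᵢ = zᵢ/(1+β(Kᵢ−1)), yᵢ = Kᵢxᵢ:
  1: x = 0.2883, y = 0.6228
  2: x = 0.7117, y = 0.3772

β = 0.4528, x_1 = 0.2883, y_1 = 0.6228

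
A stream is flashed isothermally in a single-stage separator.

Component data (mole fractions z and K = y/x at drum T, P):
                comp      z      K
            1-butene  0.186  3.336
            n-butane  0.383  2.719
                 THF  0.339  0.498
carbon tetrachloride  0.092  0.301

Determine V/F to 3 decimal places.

V/F = 0.798

Rachford–Rice: g(V/F) = Σ zᵢ(Kᵢ−1)/(1+V/F(Kᵢ−1)) = 0.
Check two-phase: ΣzᵢKᵢ = 1.858 > 1 and Σzᵢ/Kᵢ = 1.183 > 1, so g(0) = 0.858 > 0 and g(1) = -0.183 < 0.
Newton iteration, V/F⁰ = 0.5:
  V/F = 0.500: g = 0.2284, g' = -0.802 → V/F = 0.785
  V/F = 0.785: g = 0.0103, g' = -0.785 → V/F = 0.798
Converged at V/F = 0.798.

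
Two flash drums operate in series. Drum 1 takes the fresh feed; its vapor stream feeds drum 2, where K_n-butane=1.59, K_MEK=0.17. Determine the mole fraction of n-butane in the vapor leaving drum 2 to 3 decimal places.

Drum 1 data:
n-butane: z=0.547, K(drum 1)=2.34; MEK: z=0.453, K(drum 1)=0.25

y_n-butane (drum 2) = 0.929

Drum 1:
Material balance + equilibrium reduce to Σ zᵢ(Kᵢ−1)/(1+ψ₁(Kᵢ−1)) = 0.
g(0) = ΣzᵢKᵢ − 1 = 0.393 and g(1) = 1 − Σzᵢ/Kᵢ = -1.046, so a root lies in (0, 1).
Newton iteration, ψ₁⁰ = 0.6:
  ψ₁ = 0.600: g = -0.2114, g' = -1.144 → ψ₁ = 0.415
  ψ₁ = 0.415: g = -0.0225, g' = -0.943 → ψ₁ = 0.391
Converged at ψ₁ = 0.391.
Drum-1 compositions:
  n-butane: x = 0.359, y = 0.840
  MEK: x = 0.641, y = 0.160
Drum-2 feed = drum-1 vapor: z₂ = (0.8397, 0.1603).
Drum 2:
Binary case is linear: z₁(K₁−1)(1+ψ₂(K₂−1)) + z₂(K₂−1)(1+ψ₂(K₁−1)) = 0
⇒ ψ₂ = [z₁(K₁−1)+z₂(K₂−1)] / [−(K₁−1)(K₂−1)] = 0.3624/0.4897 = 0.740
  n-butane: x = 0.585, y = 0.929
  MEK: x = 0.415, y = 0.071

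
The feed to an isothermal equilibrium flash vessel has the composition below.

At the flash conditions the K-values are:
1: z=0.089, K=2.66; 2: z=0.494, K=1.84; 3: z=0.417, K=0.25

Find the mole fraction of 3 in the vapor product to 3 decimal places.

y_3 = 0.139

Rachford–Rice: g(ψ) = Σ zᵢ(Kᵢ−1)/(1+ψ(Kᵢ−1)) = 0.
Check two-phase: ΣzᵢKᵢ = 1.250 > 1 and Σzᵢ/Kᵢ = 1.970 > 1, so g(0) = 0.250 > 0 and g(1) = -0.970 < 0.
Newton iteration, ψ⁰ = 0.7:
  ψ = 0.700: g = -0.3288, g' = -1.230 → ψ = 0.433
  ψ = 0.433: g = -0.0727, g' = -0.785 → ψ = 0.340
  ψ = 0.340: g = -0.0026, g' = -0.734 → ψ = 0.336
Converged at ψ = 0.336.
Compositions from xᵢ = zᵢ/(1+ψ(Kᵢ−1)), yᵢ = Kᵢxᵢ:
  1: x = 0.057, y = 0.152
  2: x = 0.385, y = 0.709
  3: x = 0.558, y = 0.139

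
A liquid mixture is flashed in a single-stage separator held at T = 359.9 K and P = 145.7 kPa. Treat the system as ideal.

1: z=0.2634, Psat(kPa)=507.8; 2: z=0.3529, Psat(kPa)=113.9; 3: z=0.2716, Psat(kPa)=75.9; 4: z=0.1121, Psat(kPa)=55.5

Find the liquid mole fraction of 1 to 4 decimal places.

Raoult's law: Kᵢ = Pᵢˢᵃᵗ/P = Pᵢˢᵃᵗ/145.7.
  K_1 = 507.8/145.7 = 3.485244, K_2 = 113.9/145.7 = 0.781743, K_3 = 75.9/145.7 = 0.520933, K_4 = 55.5/145.7 = 0.380920
Material balance + equilibrium reduce to Σ zᵢ(Kᵢ−1)/(1+ψ(Kᵢ−1)) = 0.
Check two-phase: ΣzᵢKᵢ = 1.3781 > 1 and Σzᵢ/Kᵢ = 1.3427 > 1, so g(0) = 0.3781 > 0 and g(1) = -0.3427 < 0.
Newton iteration, ψ⁰ = 0.5:
  ψ = 0.5000: g = -0.06617, g' = -0.5426 → ψ = 0.3780
  ψ = 0.3780: g = 0.00407, g' = -0.6186 → ψ = 0.3846
Converged at ψ = 0.3846.
Compositions from xᵢ = zᵢ/(1+ψ(Kᵢ−1)), yᵢ = Kᵢxᵢ:
  1: x = 0.1347, y = 0.4693
  2: x = 0.3852, y = 0.3012
  3: x = 0.3330, y = 0.1734
  4: x = 0.1471, y = 0.0560

x_1 = 0.1347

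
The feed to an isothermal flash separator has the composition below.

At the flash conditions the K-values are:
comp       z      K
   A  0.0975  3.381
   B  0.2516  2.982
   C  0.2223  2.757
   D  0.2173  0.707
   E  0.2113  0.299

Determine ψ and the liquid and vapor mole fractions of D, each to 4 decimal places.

Let ψ = V/F and solve Σ zᵢ(Kᵢ−1)/(1+ψ(Kᵢ−1)) = 0.
Check two-phase: ΣzᵢKᵢ = 1.9096 > 1 and Σzᵢ/Kᵢ = 1.2079 > 1, so g(0) = 0.9096 > 0 and g(1) = -0.2079 < 0.
Newton iteration, ψ⁰ = 0.5:
  ψ = 0.5000: g = 0.26171, g' = -0.8307 → ψ = 0.8150
  ψ = 0.8150: g = 0.00103, g' = -0.9217 → ψ = 0.8161
Converged at ψ = 0.8161.
Compositions from xᵢ = zᵢ/(1+ψ(Kᵢ−1)), yᵢ = Kᵢxᵢ:
  A: x = 0.0331, y = 0.1120
  B: x = 0.0961, y = 0.2866
  C: x = 0.0913, y = 0.2518
  D: x = 0.2856, y = 0.2019
  E: x = 0.4938, y = 0.1477

ψ = 0.8161, x_D = 0.2856, y_D = 0.2019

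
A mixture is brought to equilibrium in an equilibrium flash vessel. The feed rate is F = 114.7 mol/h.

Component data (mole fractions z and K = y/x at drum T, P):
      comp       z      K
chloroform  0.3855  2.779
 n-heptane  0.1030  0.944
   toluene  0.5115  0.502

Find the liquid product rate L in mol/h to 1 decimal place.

Newton iteration, β⁰ = 0.5:
  β = 0.5000: g = 0.01784, g' = -0.5670 → β = 0.5315
  β = 0.5315: g = 0.00016, g' = -0.5573 → β = 0.5317
Converged at β = 0.5317.
Then V = β·F = 0.5317·114.7 = 61.0 mol/h and L = F − V = 53.7 mol/h.

L = 53.7 mol/h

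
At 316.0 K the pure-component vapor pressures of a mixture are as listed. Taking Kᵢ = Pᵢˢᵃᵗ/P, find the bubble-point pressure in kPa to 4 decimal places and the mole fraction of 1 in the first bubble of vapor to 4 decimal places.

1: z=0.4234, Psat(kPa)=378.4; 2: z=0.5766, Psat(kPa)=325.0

At the bubble point ψ → 0, so ΣzᵢKᵢ = 1 with Kᵢ = Pᵢˢᵃᵗ/P ⇒ P = ΣzᵢPᵢˢᵃᵗ.
P = 0.4234·378.4 + 0.5766·325.0 = 347.6096 kPa
yᵢ = zᵢPᵢˢᵃᵗ/P ⇒ y_1 = 0.4234·378.4/347.6096 = 0.4609

Pbub = 347.6096 kPa, y_1 = 0.4609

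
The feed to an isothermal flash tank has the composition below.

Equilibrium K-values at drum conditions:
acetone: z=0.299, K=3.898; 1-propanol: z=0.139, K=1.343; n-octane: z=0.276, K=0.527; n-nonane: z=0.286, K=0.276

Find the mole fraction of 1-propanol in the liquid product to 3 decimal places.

x_1-propanol = 0.123

Iterate (Newton) starting at β = 0.5:
  β = 0.500: g = -0.1010, g' = -0.905 → β = 0.388
  β = 0.388: g = 0.0018, g' = -0.951 → β = 0.390
Converged at β = 0.390.
Compositions from xᵢ = zᵢ/(1+β(Kᵢ−1)), yᵢ = Kᵢxᵢ:
  acetone: x = 0.140, y = 0.547
  1-propanol: x = 0.123, y = 0.165
  n-octane: x = 0.338, y = 0.178
  n-nonane: x = 0.399, y = 0.110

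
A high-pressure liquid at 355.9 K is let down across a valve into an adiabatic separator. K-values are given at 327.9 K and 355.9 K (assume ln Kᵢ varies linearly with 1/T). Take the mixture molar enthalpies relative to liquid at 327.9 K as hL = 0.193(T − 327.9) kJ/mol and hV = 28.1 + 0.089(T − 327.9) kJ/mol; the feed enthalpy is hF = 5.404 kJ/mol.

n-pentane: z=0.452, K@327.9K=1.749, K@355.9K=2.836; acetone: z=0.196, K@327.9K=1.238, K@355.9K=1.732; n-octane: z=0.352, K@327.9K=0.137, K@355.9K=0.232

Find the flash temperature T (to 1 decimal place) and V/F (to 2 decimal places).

Adiabatic flash: solve Rachford–Rice at each trial T, then check hF = ψ·hV(T) + (1−ψ)·hL(T).
  T = 327.9 K: K = (1.749, 1.238, 0.137), RR gives ψ = 0.151, H_out = 4.237 kJ/mol
  T = 355.9 K: K = (2.836, 1.732, 0.232), RR gives ψ = 0.594, H_out = 20.362 kJ/mol
  T = 341.9 K: K = (2.249, 1.474, 0.180), RR gives ψ = 0.429, H_out = 14.126 kJ/mol
  T = 334.9 K: K = (1.989, 1.354, 0.158), RR gives ψ = 0.314, H_out = 9.953 kJ/mol
  T = 331.4 K: K = (1.866, 1.295, 0.147), RR gives ψ = 0.241, H_out = 7.359 kJ/mol
  T = 329.6 K: K = (1.805, 1.266, 0.142), RR gives ψ = 0.197, H_out = 5.833 kJ/mol
Linear interpolation between T = 327.9 (H_out = 4.237) and T = 329.6 (H_out = 5.833) on hF = 5.404 gives T ≈ 329.1 K, at which ψ = 0.18.

T = 329.1 K, V/F = 0.18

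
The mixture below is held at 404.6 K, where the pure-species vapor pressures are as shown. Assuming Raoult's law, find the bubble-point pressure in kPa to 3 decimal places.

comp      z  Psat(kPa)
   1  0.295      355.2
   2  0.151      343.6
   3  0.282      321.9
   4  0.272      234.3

At the bubble point ψ → 0, so ΣzᵢKᵢ = 1 with Kᵢ = Pᵢˢᵃᵗ/P ⇒ P = ΣzᵢPᵢˢᵃᵗ.
P = 0.295·355.2 + 0.151·343.6 + 0.282·321.9 + 0.272·234.3 = 311.173 kPa

Pbub = 311.173 kPa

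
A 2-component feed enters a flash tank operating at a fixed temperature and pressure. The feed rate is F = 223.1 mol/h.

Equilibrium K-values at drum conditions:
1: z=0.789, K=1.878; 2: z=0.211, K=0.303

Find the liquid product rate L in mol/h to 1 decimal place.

L = 24.2 mol/h

Binary case is linear: z₁(K₁−1)(1+ψ(K₂−1)) + z₂(K₂−1)(1+ψ(K₁−1)) = 0
⇒ ψ = [z₁(K₁−1)+z₂(K₂−1)] / [−(K₁−1)(K₂−1)] = 0.5457/0.6120 = 0.892
Then V = ψ·F = 0.8917·223.1 = 198.9 mol/h and L = F − V = 24.2 mol/h.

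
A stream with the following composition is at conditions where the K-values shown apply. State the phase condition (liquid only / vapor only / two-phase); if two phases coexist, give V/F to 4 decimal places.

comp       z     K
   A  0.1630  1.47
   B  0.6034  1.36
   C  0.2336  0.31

two-phase, V/F = 0.5001

ΣzᵢKᵢ = 1.1327; Σzᵢ/Kᵢ = 1.3081.
Both exceed 1, so a two-phase solution exists.
Iterate (Newton) starting at ψ = 0.5:
  ψ = 0.5000: g = 0.00004, g' = -0.3390 → ψ = 0.5001
Converged at ψ = 0.5001.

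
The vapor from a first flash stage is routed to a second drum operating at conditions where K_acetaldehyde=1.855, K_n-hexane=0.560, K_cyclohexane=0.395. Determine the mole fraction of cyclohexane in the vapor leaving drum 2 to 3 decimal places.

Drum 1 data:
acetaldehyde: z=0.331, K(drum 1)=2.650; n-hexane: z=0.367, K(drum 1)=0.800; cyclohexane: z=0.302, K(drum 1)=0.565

y_cyclohexane (drum 2) = 0.104

Drum 1:
Let ψ₁ = V/F and solve Σ zᵢ(Kᵢ−1)/(1+ψ₁(Kᵢ−1)) = 0.
Feasibility: ΣzᵢKᵢ = 1.341, Σzᵢ/Kᵢ = 1.118 — both > 1, two phases present.
Iterate (Newton) starting at ψ₁ = 0.5:
  ψ₁ = 0.500: g = 0.0498, g' = -0.382 → ψ₁ = 0.630
  ψ₁ = 0.630: g = 0.0027, g' = -0.344 → ψ₁ = 0.638
Converged at ψ₁ = 0.638.
Drum-1 compositions:
  acetaldehyde: x = 0.161, y = 0.427
  n-hexane: x = 0.421, y = 0.337
  cyclohexane: x = 0.418, y = 0.236
Drum-2 feed = drum-1 vapor: z₂ = (0.4272, 0.3366, 0.2362).
Drum 2:
Iterate (Newton) starting at ψ₂ = 0.4:
  ψ₂ = 0.400: g = -0.0961, g' = -0.420 → ψ₂ = 0.171
  ψ₂ = 0.171: g = -0.0009, g' = -0.421 → ψ₂ = 0.169
Converged at ψ₂ = 0.169.
  acetaldehyde: x = 0.373, y = 0.692
  n-hexane: x = 0.364, y = 0.204
  cyclohexane: x = 0.263, y = 0.104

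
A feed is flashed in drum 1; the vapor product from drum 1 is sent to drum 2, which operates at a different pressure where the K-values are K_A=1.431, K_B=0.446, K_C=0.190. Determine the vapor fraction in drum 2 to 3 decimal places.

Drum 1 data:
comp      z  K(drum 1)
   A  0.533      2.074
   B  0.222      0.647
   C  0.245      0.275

Drum 1:
Rachford–Rice: g(ψ₁) = Σ zᵢ(Kᵢ−1)/(1+ψ₁(Kᵢ−1)) = 0.
Feasibility: ΣzᵢKᵢ = 1.316, Σzᵢ/Kᵢ = 1.491 — both > 1, two phases present.
Newton iteration, ψ₁⁰ = 0.36:
  ψ₁ = 0.360: g = 0.0827, g' = -0.592 → ψ₁ = 0.500
  ψ₁ = 0.500: g = -0.0012, g' = -0.618 → ψ₁ = 0.498
Converged at ψ₁ = 0.498.
Drum-1 compositions:
  A: x = 0.347, y = 0.720
  B: x = 0.269, y = 0.174
  C: x = 0.383, y = 0.105
Drum-2 feed = drum-1 vapor: z₂ = (0.7203, 0.1743, 0.1054).
Drum 2:
Newton–Raphson from ψ₂ = 0.5:
  ψ₂ = 0.500: g = -0.0216, g' = -0.388 → ψ₂ = 0.444
  ψ₂ = 0.444: g = -0.0009, g' = -0.357 → ψ₂ = 0.442
Converged at ψ₂ = 0.442.
  A: x = 0.605, y = 0.866
  B: x = 0.231, y = 0.103
  C: x = 0.164, y = 0.031

V/F (drum 2) = 0.442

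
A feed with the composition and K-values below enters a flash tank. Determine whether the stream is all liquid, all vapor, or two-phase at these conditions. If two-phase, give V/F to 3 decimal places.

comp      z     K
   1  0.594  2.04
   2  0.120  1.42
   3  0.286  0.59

ΣzᵢKᵢ = 1.551; Σzᵢ/Kᵢ = 0.860.
Since Σzᵢ/Kᵢ < 1 the mixture is above its dew point — single vapor phase.

all vapor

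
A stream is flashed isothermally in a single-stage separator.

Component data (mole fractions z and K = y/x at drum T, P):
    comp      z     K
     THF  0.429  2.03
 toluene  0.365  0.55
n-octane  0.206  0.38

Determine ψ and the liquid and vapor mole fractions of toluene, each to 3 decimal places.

ψ = 0.281, x_toluene = 0.418, y_toluene = 0.230

Let ψ = V/F and solve Σ zᵢ(Kᵢ−1)/(1+ψ(Kᵢ−1)) = 0.
Check two-phase: ΣzᵢKᵢ = 1.150 > 1 and Σzᵢ/Kᵢ = 1.417 > 1, so g(0) = 0.150 > 0 and g(1) = -0.417 < 0.
Newton–Raphson from ψ = 0.5:
  ψ = 0.500: g = -0.1054, g' = -0.488 → ψ = 0.284
  ψ = 0.284: g = -0.0014, g' = -0.486 → ψ = 0.281
Converged at ψ = 0.281.
Compositions from xᵢ = zᵢ/(1+ψ(Kᵢ−1)), yᵢ = Kᵢxᵢ:
  THF: x = 0.333, y = 0.675
  toluene: x = 0.418, y = 0.230
  n-octane: x = 0.249, y = 0.095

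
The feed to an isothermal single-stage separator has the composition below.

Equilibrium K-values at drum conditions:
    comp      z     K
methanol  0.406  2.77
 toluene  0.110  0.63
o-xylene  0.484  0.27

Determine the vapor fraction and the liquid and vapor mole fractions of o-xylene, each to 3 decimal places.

ψ = 0.271, x_o-xylene = 0.603, y_o-xylene = 0.163

Rachford–Rice: g(ψ) = Σ zᵢ(Kᵢ−1)/(1+ψ(Kᵢ−1)) = 0.
g(0) = ΣzᵢKᵢ − 1 = 0.325 and g(1) = 1 − Σzᵢ/Kᵢ = -1.114, so a root lies in (0, 1).
Iterate (Newton) starting at ψ = 0.5:
  ψ = 0.500: g = -0.2251, g' = -1.020 → ψ = 0.279
  ψ = 0.279: g = -0.0084, g' = -0.995 → ψ = 0.271
Converged at ψ = 0.271.
Compositions from xᵢ = zᵢ/(1+ψ(Kᵢ−1)), yᵢ = Kᵢxᵢ:
  methanol: x = 0.274, y = 0.760
  toluene: x = 0.122, y = 0.077
  o-xylene: x = 0.603, y = 0.163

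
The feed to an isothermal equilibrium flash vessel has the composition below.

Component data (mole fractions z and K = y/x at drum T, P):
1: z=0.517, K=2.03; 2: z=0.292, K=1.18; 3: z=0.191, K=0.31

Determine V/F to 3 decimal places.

V/F = 0.865

Material balance + equilibrium reduce to Σ zᵢ(Kᵢ−1)/(1+V/F(Kᵢ−1)) = 0.
g(0) = ΣzᵢKᵢ − 1 = 0.453 and g(1) = 1 − Σzᵢ/Kᵢ = -0.118, so a root lies in (0, 1).
Iterate (Newton) starting at V/F = 0.5:
  V/F = 0.500: g = 0.1985, g' = -0.459 → V/F = 0.933
  V/F = 0.933: g = -0.0530, g' = -0.865 → V/F = 0.871
  V/F = 0.871: g = -0.0044, g' = -0.731 → V/F = 0.865
Converged at V/F = 0.865.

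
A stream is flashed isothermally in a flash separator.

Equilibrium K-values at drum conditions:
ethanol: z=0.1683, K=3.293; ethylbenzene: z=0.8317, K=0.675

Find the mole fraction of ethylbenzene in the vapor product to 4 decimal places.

Newton–Raphson from ψ = 0.5:
  ψ = 0.5000: g = -0.14296, g' = -0.3173 → ψ = 0.0494
  ψ = 0.0494: g = 0.07190, g' = -0.8046 → ψ = 0.1388
  ψ = 0.1388: g = 0.00967, g' = -0.6055 → ψ = 0.1548
  ψ = 0.1548: g = 0.00021, g' = -0.5794 → ψ = 0.1551
Converged at ψ = 0.1551.
Compositions from xᵢ = zᵢ/(1+ψ(Kᵢ−1)), yᵢ = Kᵢxᵢ:
  ethanol: x = 0.1241, y = 0.4088
  ethylbenzene: x = 0.8759, y = 0.5912

y_ethylbenzene = 0.5912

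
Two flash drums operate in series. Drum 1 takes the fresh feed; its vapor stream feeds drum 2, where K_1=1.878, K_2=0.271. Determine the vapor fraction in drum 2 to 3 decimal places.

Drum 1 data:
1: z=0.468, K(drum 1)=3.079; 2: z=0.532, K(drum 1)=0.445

V/F (drum 2) = 0.490

Drum 1:
Rachford–Rice: g(ψ₁) = Σ zᵢ(Kᵢ−1)/(1+ψ₁(Kᵢ−1)) = 0.
g(0) = ΣzᵢKᵢ − 1 = 0.678 and g(1) = 1 − Σzᵢ/Kᵢ = -0.348, so a root lies in (0, 1).
Binary case is linear: z₁(K₁−1)(1+ψ₁(K₂−1)) + z₂(K₂−1)(1+ψ₁(K₁−1)) = 0
⇒ ψ₁ = [z₁(K₁−1)+z₂(K₂−1)] / [−(K₁−1)(K₂−1)] = 0.6777/1.1538 = 0.587
Drum-1 compositions:
  1: x = 0.211, y = 0.649
  2: x = 0.789, y = 0.351
Drum-2 feed = drum-1 vapor: z₂ = (0.6488, 0.3512).
Drum 2:
Rachford–Rice: g(ψ₂) = Σ zᵢ(Kᵢ−1)/(1+ψ₂(Kᵢ−1)) = 0.
Check two-phase: ΣzᵢKᵢ = 1.314 > 1 and Σzᵢ/Kᵢ = 1.642 > 1, so g(0) = 0.314 > 0 and g(1) = -0.642 < 0.
Iterate (Newton) starting at ψ₂ = 0.5:
  ψ₂ = 0.500: g = -0.0071, g' = -0.704 → ψ₂ = 0.490
Converged at ψ₂ = 0.490.
  1: x = 0.454, y = 0.852
  2: x = 0.546, y = 0.148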